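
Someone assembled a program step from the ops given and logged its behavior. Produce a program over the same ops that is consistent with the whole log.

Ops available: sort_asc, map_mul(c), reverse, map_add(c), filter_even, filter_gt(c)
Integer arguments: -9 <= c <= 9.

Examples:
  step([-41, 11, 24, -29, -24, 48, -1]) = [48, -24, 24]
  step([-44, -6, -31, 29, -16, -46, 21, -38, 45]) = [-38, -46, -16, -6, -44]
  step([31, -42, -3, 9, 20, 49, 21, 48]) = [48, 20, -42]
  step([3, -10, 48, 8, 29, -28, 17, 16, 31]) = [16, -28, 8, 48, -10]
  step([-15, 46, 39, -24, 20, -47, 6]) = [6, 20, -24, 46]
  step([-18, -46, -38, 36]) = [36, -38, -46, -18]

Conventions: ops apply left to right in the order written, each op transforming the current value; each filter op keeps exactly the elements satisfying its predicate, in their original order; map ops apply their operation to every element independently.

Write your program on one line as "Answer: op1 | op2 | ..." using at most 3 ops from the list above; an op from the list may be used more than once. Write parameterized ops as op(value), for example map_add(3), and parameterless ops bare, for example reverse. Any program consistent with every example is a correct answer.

filter_even | reverse

Check, running the answer program on each example:
  [-41, 11, 24, -29, -24, 48, -1] -> [24, -24, 48] -> [48, -24, 24]
  [-44, -6, -31, 29, -16, -46, 21, -38, 45] -> [-44, -6, -16, -46, -38] -> [-38, -46, -16, -6, -44]
  [31, -42, -3, 9, 20, 49, 21, 48] -> [-42, 20, 48] -> [48, 20, -42]
  [3, -10, 48, 8, 29, -28, 17, 16, 31] -> [-10, 48, 8, -28, 16] -> [16, -28, 8, 48, -10]
  [-15, 46, 39, -24, 20, -47, 6] -> [46, -24, 20, 6] -> [6, 20, -24, 46]
  [-18, -46, -38, 36] -> [-18, -46, -38, 36] -> [36, -38, -46, -18]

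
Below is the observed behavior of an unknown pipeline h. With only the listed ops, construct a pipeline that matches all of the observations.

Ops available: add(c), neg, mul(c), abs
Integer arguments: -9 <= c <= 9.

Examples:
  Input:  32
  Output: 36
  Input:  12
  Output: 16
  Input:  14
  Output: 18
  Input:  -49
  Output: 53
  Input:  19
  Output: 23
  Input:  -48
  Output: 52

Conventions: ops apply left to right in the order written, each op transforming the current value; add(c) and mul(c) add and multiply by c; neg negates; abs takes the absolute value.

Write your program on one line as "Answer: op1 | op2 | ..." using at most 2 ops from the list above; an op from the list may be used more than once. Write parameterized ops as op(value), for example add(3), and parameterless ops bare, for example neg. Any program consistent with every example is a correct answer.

abs | add(4)

Check, running the answer program on each example:
  32 -> 32 -> 36
  12 -> 12 -> 16
  14 -> 14 -> 18
  -49 -> 49 -> 53
  19 -> 19 -> 23
  -48 -> 48 -> 52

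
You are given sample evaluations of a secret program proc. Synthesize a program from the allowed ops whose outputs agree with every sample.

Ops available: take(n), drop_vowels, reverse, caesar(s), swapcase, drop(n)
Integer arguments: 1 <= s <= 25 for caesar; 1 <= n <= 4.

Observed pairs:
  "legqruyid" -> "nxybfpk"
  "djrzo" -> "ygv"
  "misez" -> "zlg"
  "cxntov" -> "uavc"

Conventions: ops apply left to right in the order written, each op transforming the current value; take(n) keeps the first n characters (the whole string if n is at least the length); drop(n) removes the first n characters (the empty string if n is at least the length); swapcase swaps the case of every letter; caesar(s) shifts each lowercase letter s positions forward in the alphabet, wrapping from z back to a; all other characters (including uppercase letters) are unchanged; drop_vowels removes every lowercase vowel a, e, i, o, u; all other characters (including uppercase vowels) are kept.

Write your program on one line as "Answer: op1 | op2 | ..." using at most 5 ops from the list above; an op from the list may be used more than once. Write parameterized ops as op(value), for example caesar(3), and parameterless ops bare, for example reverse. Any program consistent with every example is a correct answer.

drop(2) | caesar(6) | caesar(4) | caesar(23)

Check, running the answer program on each example:
  "legqruyid" -> "gqruyid" -> "mwxaeoj" -> "qabeisn" -> "nxybfpk"
  "djrzo" -> "rzo" -> "xfu" -> "bjy" -> "ygv"
  "misez" -> "sez" -> "ykf" -> "coj" -> "zlg"
  "cxntov" -> "ntov" -> "tzub" -> "xdyf" -> "uavc"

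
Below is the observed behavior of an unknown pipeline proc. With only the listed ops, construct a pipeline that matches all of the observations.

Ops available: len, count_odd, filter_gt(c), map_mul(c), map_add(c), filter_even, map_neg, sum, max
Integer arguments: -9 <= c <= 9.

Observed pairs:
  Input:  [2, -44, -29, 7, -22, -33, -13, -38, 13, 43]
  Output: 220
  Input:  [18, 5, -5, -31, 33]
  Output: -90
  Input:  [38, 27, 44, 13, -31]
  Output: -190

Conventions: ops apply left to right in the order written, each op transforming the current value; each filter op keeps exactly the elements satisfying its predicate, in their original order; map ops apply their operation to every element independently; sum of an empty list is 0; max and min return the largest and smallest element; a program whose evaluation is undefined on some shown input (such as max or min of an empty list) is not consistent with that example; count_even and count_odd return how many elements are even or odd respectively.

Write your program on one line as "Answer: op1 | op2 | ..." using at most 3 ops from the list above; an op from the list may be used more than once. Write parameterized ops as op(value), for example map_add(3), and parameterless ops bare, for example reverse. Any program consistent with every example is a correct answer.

filter_even | map_mul(-5) | max

Check, running the answer program on each example:
  [2, -44, -29, 7, -22, -33, -13, -38, 13, 43] -> [2, -44, -22, -38] -> [-10, 220, 110, 190] -> 220
  [18, 5, -5, -31, 33] -> [18] -> [-90] -> -90
  [38, 27, 44, 13, -31] -> [38, 44] -> [-190, -220] -> -190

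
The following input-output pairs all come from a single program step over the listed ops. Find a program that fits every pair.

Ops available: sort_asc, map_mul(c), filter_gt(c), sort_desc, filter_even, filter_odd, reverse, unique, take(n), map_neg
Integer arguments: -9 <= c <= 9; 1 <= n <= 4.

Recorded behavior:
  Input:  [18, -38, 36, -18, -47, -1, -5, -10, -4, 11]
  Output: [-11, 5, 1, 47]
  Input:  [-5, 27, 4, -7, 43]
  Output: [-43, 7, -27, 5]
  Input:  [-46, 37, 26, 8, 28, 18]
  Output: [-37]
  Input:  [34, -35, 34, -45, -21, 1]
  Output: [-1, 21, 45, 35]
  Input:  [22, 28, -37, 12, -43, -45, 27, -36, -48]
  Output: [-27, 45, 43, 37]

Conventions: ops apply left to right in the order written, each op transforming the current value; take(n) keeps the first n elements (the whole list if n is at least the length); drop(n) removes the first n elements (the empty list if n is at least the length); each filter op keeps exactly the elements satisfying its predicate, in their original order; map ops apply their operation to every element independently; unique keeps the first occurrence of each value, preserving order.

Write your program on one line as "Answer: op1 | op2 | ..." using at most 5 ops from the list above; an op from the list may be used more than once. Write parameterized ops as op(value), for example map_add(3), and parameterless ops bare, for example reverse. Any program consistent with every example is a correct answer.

map_neg | reverse | unique | filter_odd

Check, running the answer program on each example:
  [18, -38, 36, -18, -47, -1, -5, -10, -4, 11] -> [-18, 38, -36, 18, 47, 1, 5, 10, 4, -11] -> [-11, 4, 10, 5, 1, 47, 18, -36, 38, -18] -> [-11, 4, 10, 5, 1, 47, 18, -36, 38, -18] -> [-11, 5, 1, 47]
  [-5, 27, 4, -7, 43] -> [5, -27, -4, 7, -43] -> [-43, 7, -4, -27, 5] -> [-43, 7, -4, -27, 5] -> [-43, 7, -27, 5]
  [-46, 37, 26, 8, 28, 18] -> [46, -37, -26, -8, -28, -18] -> [-18, -28, -8, -26, -37, 46] -> [-18, -28, -8, -26, -37, 46] -> [-37]
  [34, -35, 34, -45, -21, 1] -> [-34, 35, -34, 45, 21, -1] -> [-1, 21, 45, -34, 35, -34] -> [-1, 21, 45, -34, 35] -> [-1, 21, 45, 35]
  [22, 28, -37, 12, -43, -45, 27, -36, -48] -> [-22, -28, 37, -12, 43, 45, -27, 36, 48] -> [48, 36, -27, 45, 43, -12, 37, -28, -22] -> [48, 36, -27, 45, 43, -12, 37, -28, -22] -> [-27, 45, 43, 37]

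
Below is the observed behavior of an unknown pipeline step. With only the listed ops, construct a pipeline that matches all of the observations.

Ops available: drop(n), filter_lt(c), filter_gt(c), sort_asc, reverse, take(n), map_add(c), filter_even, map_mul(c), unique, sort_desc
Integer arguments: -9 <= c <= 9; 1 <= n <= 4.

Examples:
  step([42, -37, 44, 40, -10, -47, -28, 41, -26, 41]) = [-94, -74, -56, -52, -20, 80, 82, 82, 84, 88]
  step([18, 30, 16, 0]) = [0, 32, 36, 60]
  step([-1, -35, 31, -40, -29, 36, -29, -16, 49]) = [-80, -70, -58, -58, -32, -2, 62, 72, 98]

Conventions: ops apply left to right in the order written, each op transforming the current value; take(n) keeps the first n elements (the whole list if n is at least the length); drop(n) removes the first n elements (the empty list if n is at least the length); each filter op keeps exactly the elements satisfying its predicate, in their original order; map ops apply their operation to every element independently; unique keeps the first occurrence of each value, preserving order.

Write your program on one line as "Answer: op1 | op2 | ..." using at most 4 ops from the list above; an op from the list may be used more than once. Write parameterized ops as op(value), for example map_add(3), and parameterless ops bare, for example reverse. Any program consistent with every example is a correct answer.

sort_desc | reverse | map_mul(2)

Check, running the answer program on each example:
  [42, -37, 44, 40, -10, -47, -28, 41, -26, 41] -> [44, 42, 41, 41, 40, -10, -26, -28, -37, -47] -> [-47, -37, -28, -26, -10, 40, 41, 41, 42, 44] -> [-94, -74, -56, -52, -20, 80, 82, 82, 84, 88]
  [18, 30, 16, 0] -> [30, 18, 16, 0] -> [0, 16, 18, 30] -> [0, 32, 36, 60]
  [-1, -35, 31, -40, -29, 36, -29, -16, 49] -> [49, 36, 31, -1, -16, -29, -29, -35, -40] -> [-40, -35, -29, -29, -16, -1, 31, 36, 49] -> [-80, -70, -58, -58, -32, -2, 62, 72, 98]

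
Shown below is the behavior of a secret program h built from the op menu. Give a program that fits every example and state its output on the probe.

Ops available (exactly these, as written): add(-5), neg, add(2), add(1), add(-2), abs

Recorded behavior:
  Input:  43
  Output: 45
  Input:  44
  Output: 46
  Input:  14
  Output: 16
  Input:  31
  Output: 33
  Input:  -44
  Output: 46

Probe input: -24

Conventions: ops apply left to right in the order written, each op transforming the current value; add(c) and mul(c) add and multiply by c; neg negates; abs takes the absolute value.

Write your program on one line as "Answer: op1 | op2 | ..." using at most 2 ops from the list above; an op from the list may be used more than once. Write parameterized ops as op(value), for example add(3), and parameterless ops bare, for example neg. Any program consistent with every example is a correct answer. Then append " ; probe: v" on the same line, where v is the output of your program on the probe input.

abs | add(2) ; probe: 26

Check, running the answer program on each example:
  43 -> 43 -> 45
  44 -> 44 -> 46
  14 -> 14 -> 16
  31 -> 31 -> 33
  -44 -> 44 -> 46
  probe: -24 -> 24 -> 26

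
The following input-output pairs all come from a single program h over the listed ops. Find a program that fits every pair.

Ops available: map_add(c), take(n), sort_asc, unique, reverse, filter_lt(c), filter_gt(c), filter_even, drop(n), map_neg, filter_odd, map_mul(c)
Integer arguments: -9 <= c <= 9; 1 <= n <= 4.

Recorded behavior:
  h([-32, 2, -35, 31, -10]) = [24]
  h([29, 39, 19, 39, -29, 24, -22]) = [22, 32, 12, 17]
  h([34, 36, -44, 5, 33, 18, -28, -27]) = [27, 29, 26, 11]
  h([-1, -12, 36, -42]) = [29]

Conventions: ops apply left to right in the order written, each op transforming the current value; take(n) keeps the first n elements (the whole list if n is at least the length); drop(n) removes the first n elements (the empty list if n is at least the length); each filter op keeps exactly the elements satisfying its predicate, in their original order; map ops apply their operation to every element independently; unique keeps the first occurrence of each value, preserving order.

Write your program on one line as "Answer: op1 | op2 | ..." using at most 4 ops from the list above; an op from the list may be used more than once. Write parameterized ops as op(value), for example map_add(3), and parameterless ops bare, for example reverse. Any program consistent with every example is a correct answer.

map_add(-6) | map_add(-1) | unique | filter_gt(0)

Check, running the answer program on each example:
  [-32, 2, -35, 31, -10] -> [-38, -4, -41, 25, -16] -> [-39, -5, -42, 24, -17] -> [-39, -5, -42, 24, -17] -> [24]
  [29, 39, 19, 39, -29, 24, -22] -> [23, 33, 13, 33, -35, 18, -28] -> [22, 32, 12, 32, -36, 17, -29] -> [22, 32, 12, -36, 17, -29] -> [22, 32, 12, 17]
  [34, 36, -44, 5, 33, 18, -28, -27] -> [28, 30, -50, -1, 27, 12, -34, -33] -> [27, 29, -51, -2, 26, 11, -35, -34] -> [27, 29, -51, -2, 26, 11, -35, -34] -> [27, 29, 26, 11]
  [-1, -12, 36, -42] -> [-7, -18, 30, -48] -> [-8, -19, 29, -49] -> [-8, -19, 29, -49] -> [29]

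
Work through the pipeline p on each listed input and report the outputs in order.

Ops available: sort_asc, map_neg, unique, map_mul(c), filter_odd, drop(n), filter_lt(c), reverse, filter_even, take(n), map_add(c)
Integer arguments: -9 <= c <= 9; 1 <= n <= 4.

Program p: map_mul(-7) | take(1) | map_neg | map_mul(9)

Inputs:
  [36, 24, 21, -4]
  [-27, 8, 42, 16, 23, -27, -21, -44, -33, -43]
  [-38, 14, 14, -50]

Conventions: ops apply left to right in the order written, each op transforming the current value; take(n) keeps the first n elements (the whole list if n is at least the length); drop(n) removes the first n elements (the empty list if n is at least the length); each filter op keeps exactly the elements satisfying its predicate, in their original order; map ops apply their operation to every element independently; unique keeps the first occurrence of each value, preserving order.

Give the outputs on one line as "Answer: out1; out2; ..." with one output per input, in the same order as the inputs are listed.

[2268]; [-1701]; [-2394]

Execution, op by op:
  [36, 24, 21, -4] -> [-252, -168, -147, 28] -> [-252] -> [252] -> [2268]
  [-27, 8, 42, 16, 23, -27, -21, -44, -33, -43] -> [189, -56, -294, -112, -161, 189, 147, 308, 231, 301] -> [189] -> [-189] -> [-1701]
  [-38, 14, 14, -50] -> [266, -98, -98, 350] -> [266] -> [-266] -> [-2394]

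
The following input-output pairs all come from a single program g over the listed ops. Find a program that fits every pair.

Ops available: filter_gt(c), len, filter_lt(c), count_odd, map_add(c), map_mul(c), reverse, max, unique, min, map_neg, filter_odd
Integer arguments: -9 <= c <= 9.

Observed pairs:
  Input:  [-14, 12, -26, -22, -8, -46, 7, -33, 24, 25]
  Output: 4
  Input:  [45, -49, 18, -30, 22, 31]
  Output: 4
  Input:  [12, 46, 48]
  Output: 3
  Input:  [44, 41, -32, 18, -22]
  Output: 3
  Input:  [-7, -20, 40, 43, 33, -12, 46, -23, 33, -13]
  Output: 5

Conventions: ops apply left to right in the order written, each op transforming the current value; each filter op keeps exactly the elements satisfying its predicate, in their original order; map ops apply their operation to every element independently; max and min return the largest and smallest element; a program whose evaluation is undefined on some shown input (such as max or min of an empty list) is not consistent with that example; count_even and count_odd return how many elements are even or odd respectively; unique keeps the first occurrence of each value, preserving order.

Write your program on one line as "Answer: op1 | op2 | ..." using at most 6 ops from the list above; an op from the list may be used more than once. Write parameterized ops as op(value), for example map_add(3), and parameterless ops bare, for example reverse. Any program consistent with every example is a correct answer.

map_mul(6) | map_add(-1) | map_add(2) | filter_gt(6) | map_mul(7) | len

Check, running the answer program on each example:
  [-14, 12, -26, -22, -8, -46, 7, -33, 24, 25] -> [-84, 72, -156, -132, -48, -276, 42, -198, 144, 150] -> [-85, 71, -157, -133, -49, -277, 41, -199, 143, 149] -> [-83, 73, -155, -131, -47, -275, 43, -197, 145, 151] -> [73, 43, 145, 151] -> [511, 301, 1015, 1057] -> 4
  [45, -49, 18, -30, 22, 31] -> [270, -294, 108, -180, 132, 186] -> [269, -295, 107, -181, 131, 185] -> [271, -293, 109, -179, 133, 187] -> [271, 109, 133, 187] -> [1897, 763, 931, 1309] -> 4
  [12, 46, 48] -> [72, 276, 288] -> [71, 275, 287] -> [73, 277, 289] -> [73, 277, 289] -> [511, 1939, 2023] -> 3
  [44, 41, -32, 18, -22] -> [264, 246, -192, 108, -132] -> [263, 245, -193, 107, -133] -> [265, 247, -191, 109, -131] -> [265, 247, 109] -> [1855, 1729, 763] -> 3
  [-7, -20, 40, 43, 33, -12, 46, -23, 33, -13] -> [-42, -120, 240, 258, 198, -72, 276, -138, 198, -78] -> [-43, -121, 239, 257, 197, -73, 275, -139, 197, -79] -> [-41, -119, 241, 259, 199, -71, 277, -137, 199, -77] -> [241, 259, 199, 277, 199] -> [1687, 1813, 1393, 1939, 1393] -> 5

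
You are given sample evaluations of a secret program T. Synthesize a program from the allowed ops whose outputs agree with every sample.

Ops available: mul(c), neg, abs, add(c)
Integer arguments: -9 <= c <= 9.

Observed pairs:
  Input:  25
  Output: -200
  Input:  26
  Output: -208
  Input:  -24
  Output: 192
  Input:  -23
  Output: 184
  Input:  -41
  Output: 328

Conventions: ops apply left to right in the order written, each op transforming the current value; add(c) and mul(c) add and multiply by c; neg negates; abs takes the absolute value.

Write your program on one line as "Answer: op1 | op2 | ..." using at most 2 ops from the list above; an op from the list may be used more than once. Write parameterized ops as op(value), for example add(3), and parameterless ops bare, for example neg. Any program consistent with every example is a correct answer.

mul(-1) | mul(8)

Check, running the answer program on each example:
  25 -> -25 -> -200
  26 -> -26 -> -208
  -24 -> 24 -> 192
  -23 -> 23 -> 184
  -41 -> 41 -> 328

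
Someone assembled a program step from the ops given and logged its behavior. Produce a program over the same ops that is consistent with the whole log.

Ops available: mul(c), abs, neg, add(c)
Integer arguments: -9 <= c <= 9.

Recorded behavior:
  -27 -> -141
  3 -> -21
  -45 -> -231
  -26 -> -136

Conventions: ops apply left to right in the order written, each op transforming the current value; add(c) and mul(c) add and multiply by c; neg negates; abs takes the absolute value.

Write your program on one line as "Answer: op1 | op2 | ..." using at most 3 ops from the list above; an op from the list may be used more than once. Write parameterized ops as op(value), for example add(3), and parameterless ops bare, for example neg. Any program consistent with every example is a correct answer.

abs | mul(-5) | add(-6)

Check, running the answer program on each example:
  -27 -> 27 -> -135 -> -141
  3 -> 3 -> -15 -> -21
  -45 -> 45 -> -225 -> -231
  -26 -> 26 -> -130 -> -136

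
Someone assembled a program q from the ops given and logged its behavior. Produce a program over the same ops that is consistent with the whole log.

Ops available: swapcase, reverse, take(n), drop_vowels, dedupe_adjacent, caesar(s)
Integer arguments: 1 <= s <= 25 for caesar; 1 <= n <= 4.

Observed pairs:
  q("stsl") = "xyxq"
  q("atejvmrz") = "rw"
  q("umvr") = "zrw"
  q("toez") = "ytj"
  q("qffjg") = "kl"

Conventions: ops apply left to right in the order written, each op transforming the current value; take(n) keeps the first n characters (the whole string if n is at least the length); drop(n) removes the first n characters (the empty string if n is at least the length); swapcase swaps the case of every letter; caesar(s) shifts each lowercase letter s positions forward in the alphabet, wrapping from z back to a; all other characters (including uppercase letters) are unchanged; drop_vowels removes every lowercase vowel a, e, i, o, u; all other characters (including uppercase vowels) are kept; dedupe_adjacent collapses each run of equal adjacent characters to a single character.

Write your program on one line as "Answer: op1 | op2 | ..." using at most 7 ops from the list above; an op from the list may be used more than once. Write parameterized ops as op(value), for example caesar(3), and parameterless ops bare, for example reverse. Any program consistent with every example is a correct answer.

reverse | caesar(5) | take(4) | reverse | drop_vowels | dedupe_adjacent

Check, running the answer program on each example:
  "stsl" -> "lsts" -> "qxyx" -> "qxyx" -> "xyxq" -> "xyxq" -> "xyxq"
  "atejvmrz" -> "zrmvjeta" -> "ewraojyf" -> "ewra" -> "arwe" -> "rw" -> "rw"
  "umvr" -> "rvmu" -> "warz" -> "warz" -> "zraw" -> "zrw" -> "zrw"
  "toez" -> "zeot" -> "ejty" -> "ejty" -> "ytje" -> "ytj" -> "ytj"
  "qffjg" -> "gjffq" -> "lokkv" -> "lokk" -> "kkol" -> "kkl" -> "kl"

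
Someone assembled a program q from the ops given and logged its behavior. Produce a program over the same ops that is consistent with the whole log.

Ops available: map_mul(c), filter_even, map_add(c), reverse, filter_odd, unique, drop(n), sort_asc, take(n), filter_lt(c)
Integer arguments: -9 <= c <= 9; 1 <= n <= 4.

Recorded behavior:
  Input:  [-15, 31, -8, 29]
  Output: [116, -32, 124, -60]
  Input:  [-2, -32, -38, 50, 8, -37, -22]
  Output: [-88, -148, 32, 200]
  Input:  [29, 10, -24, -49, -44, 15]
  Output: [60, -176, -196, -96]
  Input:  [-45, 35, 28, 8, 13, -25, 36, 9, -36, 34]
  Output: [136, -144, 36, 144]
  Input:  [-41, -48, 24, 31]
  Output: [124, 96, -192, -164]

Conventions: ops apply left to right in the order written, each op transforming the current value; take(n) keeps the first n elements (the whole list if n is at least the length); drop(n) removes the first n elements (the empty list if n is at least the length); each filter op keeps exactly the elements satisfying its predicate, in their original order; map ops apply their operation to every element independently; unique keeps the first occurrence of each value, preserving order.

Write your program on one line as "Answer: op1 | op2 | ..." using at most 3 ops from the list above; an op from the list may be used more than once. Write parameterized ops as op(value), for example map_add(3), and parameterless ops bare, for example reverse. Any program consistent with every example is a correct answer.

reverse | map_mul(4) | take(4)

Check, running the answer program on each example:
  [-15, 31, -8, 29] -> [29, -8, 31, -15] -> [116, -32, 124, -60] -> [116, -32, 124, -60]
  [-2, -32, -38, 50, 8, -37, -22] -> [-22, -37, 8, 50, -38, -32, -2] -> [-88, -148, 32, 200, -152, -128, -8] -> [-88, -148, 32, 200]
  [29, 10, -24, -49, -44, 15] -> [15, -44, -49, -24, 10, 29] -> [60, -176, -196, -96, 40, 116] -> [60, -176, -196, -96]
  [-45, 35, 28, 8, 13, -25, 36, 9, -36, 34] -> [34, -36, 9, 36, -25, 13, 8, 28, 35, -45] -> [136, -144, 36, 144, -100, 52, 32, 112, 140, -180] -> [136, -144, 36, 144]
  [-41, -48, 24, 31] -> [31, 24, -48, -41] -> [124, 96, -192, -164] -> [124, 96, -192, -164]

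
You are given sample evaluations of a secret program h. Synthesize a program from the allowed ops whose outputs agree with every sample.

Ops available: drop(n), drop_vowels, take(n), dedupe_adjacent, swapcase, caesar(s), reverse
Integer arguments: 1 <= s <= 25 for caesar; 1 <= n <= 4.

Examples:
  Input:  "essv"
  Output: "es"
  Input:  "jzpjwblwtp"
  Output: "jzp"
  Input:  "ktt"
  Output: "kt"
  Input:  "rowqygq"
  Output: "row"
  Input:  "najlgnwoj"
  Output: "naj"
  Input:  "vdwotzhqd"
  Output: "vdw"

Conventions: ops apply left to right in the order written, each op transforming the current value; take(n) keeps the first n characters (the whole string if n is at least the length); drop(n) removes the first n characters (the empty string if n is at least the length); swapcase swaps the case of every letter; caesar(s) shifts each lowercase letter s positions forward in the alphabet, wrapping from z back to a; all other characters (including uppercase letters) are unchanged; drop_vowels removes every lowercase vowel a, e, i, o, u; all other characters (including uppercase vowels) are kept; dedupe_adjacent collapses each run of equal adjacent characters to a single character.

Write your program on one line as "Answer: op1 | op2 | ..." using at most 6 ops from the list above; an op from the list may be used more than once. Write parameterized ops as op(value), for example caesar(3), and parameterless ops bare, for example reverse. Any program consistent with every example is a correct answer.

take(4) | take(3) | reverse | dedupe_adjacent | reverse

Check, running the answer program on each example:
  "essv" -> "essv" -> "ess" -> "sse" -> "se" -> "es"
  "jzpjwblwtp" -> "jzpj" -> "jzp" -> "pzj" -> "pzj" -> "jzp"
  "ktt" -> "ktt" -> "ktt" -> "ttk" -> "tk" -> "kt"
  "rowqygq" -> "rowq" -> "row" -> "wor" -> "wor" -> "row"
  "najlgnwoj" -> "najl" -> "naj" -> "jan" -> "jan" -> "naj"
  "vdwotzhqd" -> "vdwo" -> "vdw" -> "wdv" -> "wdv" -> "vdw"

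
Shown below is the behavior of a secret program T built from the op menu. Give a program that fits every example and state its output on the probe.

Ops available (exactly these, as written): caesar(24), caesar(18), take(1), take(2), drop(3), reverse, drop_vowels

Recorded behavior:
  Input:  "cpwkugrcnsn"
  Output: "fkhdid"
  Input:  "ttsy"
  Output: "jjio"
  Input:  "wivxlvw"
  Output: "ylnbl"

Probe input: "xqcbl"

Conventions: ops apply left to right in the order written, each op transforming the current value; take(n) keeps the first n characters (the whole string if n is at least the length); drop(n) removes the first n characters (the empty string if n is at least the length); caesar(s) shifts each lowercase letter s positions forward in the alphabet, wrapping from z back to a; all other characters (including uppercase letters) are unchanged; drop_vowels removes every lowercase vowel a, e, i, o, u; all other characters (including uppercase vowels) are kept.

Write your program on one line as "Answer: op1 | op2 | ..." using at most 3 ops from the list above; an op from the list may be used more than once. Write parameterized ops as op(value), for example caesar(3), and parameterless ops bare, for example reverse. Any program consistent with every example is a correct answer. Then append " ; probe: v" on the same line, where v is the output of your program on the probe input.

caesar(24) | drop_vowels | caesar(18) ; probe: "nrb"

Check, running the answer program on each example:
  "cpwkugrcnsn" -> "anuisepalql" -> "nsplql" -> "fkhdid"
  "ttsy" -> "rrqw" -> "rrqw" -> "jjio"
  "wivxlvw" -> "ugtvjtu" -> "gtvjt" -> "ylnbl"
  probe: "xqcbl" -> "voazj" -> "vzj" -> "nrb"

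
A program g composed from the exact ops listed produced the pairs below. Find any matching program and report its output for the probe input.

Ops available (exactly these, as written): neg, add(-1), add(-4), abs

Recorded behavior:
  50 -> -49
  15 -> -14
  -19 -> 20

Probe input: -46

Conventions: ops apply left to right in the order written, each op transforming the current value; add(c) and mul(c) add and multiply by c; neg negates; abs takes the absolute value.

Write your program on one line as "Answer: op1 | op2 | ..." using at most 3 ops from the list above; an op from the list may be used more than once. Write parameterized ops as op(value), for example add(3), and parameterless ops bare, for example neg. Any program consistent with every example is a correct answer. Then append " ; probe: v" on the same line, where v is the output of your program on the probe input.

add(-1) | neg ; probe: 47

Check, running the answer program on each example:
  50 -> 49 -> -49
  15 -> 14 -> -14
  -19 -> -20 -> 20
  probe: -46 -> -47 -> 47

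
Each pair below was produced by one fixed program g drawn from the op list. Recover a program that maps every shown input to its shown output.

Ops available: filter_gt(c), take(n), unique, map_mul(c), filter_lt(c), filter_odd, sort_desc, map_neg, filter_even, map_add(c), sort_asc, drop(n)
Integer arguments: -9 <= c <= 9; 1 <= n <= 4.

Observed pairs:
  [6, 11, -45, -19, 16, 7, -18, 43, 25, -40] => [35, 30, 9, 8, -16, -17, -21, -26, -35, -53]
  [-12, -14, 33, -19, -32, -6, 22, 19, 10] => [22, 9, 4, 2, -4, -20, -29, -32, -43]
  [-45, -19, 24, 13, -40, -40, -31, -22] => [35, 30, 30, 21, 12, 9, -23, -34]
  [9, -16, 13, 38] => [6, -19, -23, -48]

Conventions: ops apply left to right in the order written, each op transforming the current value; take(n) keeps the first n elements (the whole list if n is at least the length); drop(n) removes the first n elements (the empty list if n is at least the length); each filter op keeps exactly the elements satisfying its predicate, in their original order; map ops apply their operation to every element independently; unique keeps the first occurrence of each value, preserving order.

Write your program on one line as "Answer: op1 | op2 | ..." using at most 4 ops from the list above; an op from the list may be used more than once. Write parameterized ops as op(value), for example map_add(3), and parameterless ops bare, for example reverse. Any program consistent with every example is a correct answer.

map_neg | map_add(-4) | map_add(-6) | sort_desc

Check, running the answer program on each example:
  [6, 11, -45, -19, 16, 7, -18, 43, 25, -40] -> [-6, -11, 45, 19, -16, -7, 18, -43, -25, 40] -> [-10, -15, 41, 15, -20, -11, 14, -47, -29, 36] -> [-16, -21, 35, 9, -26, -17, 8, -53, -35, 30] -> [35, 30, 9, 8, -16, -17, -21, -26, -35, -53]
  [-12, -14, 33, -19, -32, -6, 22, 19, 10] -> [12, 14, -33, 19, 32, 6, -22, -19, -10] -> [8, 10, -37, 15, 28, 2, -26, -23, -14] -> [2, 4, -43, 9, 22, -4, -32, -29, -20] -> [22, 9, 4, 2, -4, -20, -29, -32, -43]
  [-45, -19, 24, 13, -40, -40, -31, -22] -> [45, 19, -24, -13, 40, 40, 31, 22] -> [41, 15, -28, -17, 36, 36, 27, 18] -> [35, 9, -34, -23, 30, 30, 21, 12] -> [35, 30, 30, 21, 12, 9, -23, -34]
  [9, -16, 13, 38] -> [-9, 16, -13, -38] -> [-13, 12, -17, -42] -> [-19, 6, -23, -48] -> [6, -19, -23, -48]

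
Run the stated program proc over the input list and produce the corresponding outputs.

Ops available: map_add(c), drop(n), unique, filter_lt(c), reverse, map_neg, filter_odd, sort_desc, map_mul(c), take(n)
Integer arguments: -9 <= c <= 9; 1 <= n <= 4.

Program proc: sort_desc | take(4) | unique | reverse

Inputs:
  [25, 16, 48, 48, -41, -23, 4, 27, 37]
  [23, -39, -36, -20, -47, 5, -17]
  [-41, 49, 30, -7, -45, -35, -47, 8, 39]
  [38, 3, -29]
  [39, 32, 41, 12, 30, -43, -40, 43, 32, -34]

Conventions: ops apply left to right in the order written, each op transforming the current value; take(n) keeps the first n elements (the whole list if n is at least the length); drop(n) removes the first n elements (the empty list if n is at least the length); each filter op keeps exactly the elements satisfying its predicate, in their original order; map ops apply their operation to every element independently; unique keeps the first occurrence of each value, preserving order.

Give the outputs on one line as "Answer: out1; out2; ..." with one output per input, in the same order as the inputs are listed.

Execution, op by op:
  [25, 16, 48, 48, -41, -23, 4, 27, 37] -> [48, 48, 37, 27, 25, 16, 4, -23, -41] -> [48, 48, 37, 27] -> [48, 37, 27] -> [27, 37, 48]
  [23, -39, -36, -20, -47, 5, -17] -> [23, 5, -17, -20, -36, -39, -47] -> [23, 5, -17, -20] -> [23, 5, -17, -20] -> [-20, -17, 5, 23]
  [-41, 49, 30, -7, -45, -35, -47, 8, 39] -> [49, 39, 30, 8, -7, -35, -41, -45, -47] -> [49, 39, 30, 8] -> [49, 39, 30, 8] -> [8, 30, 39, 49]
  [38, 3, -29] -> [38, 3, -29] -> [38, 3, -29] -> [38, 3, -29] -> [-29, 3, 38]
  [39, 32, 41, 12, 30, -43, -40, 43, 32, -34] -> [43, 41, 39, 32, 32, 30, 12, -34, -40, -43] -> [43, 41, 39, 32] -> [43, 41, 39, 32] -> [32, 39, 41, 43]

[27, 37, 48]; [-20, -17, 5, 23]; [8, 30, 39, 49]; [-29, 3, 38]; [32, 39, 41, 43]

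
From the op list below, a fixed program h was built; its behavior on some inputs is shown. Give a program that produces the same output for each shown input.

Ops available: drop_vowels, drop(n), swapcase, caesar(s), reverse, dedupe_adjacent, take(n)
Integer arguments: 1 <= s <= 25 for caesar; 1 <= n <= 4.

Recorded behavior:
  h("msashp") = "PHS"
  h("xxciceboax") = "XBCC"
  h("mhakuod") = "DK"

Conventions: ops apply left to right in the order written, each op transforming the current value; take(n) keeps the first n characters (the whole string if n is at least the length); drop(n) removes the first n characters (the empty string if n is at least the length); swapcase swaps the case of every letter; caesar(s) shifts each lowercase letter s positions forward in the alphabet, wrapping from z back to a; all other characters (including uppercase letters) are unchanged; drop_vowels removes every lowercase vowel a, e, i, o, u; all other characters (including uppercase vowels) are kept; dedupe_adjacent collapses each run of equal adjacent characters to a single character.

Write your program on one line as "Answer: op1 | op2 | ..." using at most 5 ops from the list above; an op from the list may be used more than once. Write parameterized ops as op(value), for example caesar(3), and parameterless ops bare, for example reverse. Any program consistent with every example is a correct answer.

drop_vowels | drop(2) | swapcase | reverse

Check, running the answer program on each example:
  "msashp" -> "msshp" -> "shp" -> "SHP" -> "PHS"
  "xxciceboax" -> "xxccbx" -> "ccbx" -> "CCBX" -> "XBCC"
  "mhakuod" -> "mhkd" -> "kd" -> "KD" -> "DK"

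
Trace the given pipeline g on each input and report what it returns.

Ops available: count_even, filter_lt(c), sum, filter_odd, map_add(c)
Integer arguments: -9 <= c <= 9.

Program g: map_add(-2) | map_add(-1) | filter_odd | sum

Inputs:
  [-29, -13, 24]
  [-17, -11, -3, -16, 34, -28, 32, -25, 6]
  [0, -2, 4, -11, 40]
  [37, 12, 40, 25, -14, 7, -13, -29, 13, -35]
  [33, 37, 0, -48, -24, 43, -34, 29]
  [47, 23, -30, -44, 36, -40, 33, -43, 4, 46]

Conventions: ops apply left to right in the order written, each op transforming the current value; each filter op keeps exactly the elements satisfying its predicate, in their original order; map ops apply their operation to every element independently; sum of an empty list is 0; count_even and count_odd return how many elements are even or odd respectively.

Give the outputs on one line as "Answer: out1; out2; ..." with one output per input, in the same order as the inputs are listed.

Execution, op by op:
  [-29, -13, 24] -> [-31, -15, 22] -> [-32, -16, 21] -> [21] -> 21
  [-17, -11, -3, -16, 34, -28, 32, -25, 6] -> [-19, -13, -5, -18, 32, -30, 30, -27, 4] -> [-20, -14, -6, -19, 31, -31, 29, -28, 3] -> [-19, 31, -31, 29, 3] -> 13
  [0, -2, 4, -11, 40] -> [-2, -4, 2, -13, 38] -> [-3, -5, 1, -14, 37] -> [-3, -5, 1, 37] -> 30
  [37, 12, 40, 25, -14, 7, -13, -29, 13, -35] -> [35, 10, 38, 23, -16, 5, -15, -31, 11, -37] -> [34, 9, 37, 22, -17, 4, -16, -32, 10, -38] -> [9, 37, -17] -> 29
  [33, 37, 0, -48, -24, 43, -34, 29] -> [31, 35, -2, -50, -26, 41, -36, 27] -> [30, 34, -3, -51, -27, 40, -37, 26] -> [-3, -51, -27, -37] -> -118
  [47, 23, -30, -44, 36, -40, 33, -43, 4, 46] -> [45, 21, -32, -46, 34, -42, 31, -45, 2, 44] -> [44, 20, -33, -47, 33, -43, 30, -46, 1, 43] -> [-33, -47, 33, -43, 1, 43] -> -46

21; 13; 30; 29; -118; -46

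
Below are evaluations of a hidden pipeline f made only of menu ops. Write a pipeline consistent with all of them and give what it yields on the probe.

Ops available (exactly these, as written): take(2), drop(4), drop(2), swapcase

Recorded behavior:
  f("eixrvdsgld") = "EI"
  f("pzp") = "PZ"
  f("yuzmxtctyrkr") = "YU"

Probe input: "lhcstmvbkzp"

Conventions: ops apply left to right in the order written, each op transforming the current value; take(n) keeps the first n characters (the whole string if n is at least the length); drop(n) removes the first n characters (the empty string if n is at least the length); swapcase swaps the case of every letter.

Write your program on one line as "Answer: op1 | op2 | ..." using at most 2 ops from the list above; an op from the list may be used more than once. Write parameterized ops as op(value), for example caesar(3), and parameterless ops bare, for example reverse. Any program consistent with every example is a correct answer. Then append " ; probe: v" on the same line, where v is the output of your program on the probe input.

swapcase | take(2) ; probe: "LH"

Check, running the answer program on each example:
  "eixrvdsgld" -> "EIXRVDSGLD" -> "EI"
  "pzp" -> "PZP" -> "PZ"
  "yuzmxtctyrkr" -> "YUZMXTCTYRKR" -> "YU"
  probe: "lhcstmvbkzp" -> "LHCSTMVBKZP" -> "LH"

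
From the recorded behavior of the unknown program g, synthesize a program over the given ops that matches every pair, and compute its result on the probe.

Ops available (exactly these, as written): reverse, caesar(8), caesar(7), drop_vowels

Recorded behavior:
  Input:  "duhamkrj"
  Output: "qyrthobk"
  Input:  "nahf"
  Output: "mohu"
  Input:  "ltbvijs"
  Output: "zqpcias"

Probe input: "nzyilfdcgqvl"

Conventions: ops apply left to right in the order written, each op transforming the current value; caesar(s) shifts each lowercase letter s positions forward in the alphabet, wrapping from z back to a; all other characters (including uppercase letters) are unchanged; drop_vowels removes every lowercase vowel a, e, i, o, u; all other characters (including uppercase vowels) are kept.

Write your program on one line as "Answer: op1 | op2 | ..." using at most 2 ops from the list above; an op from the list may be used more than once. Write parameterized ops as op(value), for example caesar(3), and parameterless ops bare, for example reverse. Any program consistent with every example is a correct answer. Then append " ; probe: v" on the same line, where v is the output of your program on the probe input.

caesar(7) | reverse ; probe: "scxnjkmspfgu"

Check, running the answer program on each example:
  "duhamkrj" -> "kbohtryq" -> "qyrthobk"
  "nahf" -> "uhom" -> "mohu"
  "ltbvijs" -> "saicpqz" -> "zqpcias"
  probe: "nzyilfdcgqvl" -> "ugfpsmkjnxcs" -> "scxnjkmspfgu"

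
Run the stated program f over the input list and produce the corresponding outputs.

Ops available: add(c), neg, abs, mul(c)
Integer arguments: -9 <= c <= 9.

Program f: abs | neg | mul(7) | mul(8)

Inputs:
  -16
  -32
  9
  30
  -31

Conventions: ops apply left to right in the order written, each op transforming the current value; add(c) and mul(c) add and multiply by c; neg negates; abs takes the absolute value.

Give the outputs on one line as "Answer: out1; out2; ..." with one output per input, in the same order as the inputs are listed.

-896; -1792; -504; -1680; -1736

Execution, op by op:
  -16 -> 16 -> -16 -> -112 -> -896
  -32 -> 32 -> -32 -> -224 -> -1792
  9 -> 9 -> -9 -> -63 -> -504
  30 -> 30 -> -30 -> -210 -> -1680
  -31 -> 31 -> -31 -> -217 -> -1736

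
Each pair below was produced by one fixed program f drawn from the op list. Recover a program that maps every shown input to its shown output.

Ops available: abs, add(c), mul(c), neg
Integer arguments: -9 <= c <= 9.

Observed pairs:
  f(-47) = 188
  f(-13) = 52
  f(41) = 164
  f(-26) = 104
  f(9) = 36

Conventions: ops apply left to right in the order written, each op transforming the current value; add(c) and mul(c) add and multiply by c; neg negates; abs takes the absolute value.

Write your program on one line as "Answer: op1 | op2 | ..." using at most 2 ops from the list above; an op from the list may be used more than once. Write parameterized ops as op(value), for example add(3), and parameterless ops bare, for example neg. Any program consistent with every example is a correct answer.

mul(4) | abs

Check, running the answer program on each example:
  -47 -> -188 -> 188
  -13 -> -52 -> 52
  41 -> 164 -> 164
  -26 -> -104 -> 104
  9 -> 36 -> 36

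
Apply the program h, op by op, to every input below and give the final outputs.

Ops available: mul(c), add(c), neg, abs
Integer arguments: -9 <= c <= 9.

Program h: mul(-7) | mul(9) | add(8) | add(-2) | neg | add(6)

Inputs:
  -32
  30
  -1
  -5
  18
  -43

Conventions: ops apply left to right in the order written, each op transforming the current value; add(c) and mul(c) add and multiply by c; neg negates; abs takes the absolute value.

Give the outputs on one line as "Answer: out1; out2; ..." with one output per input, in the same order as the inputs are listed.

Execution, op by op:
  -32 -> 224 -> 2016 -> 2024 -> 2022 -> -2022 -> -2016
  30 -> -210 -> -1890 -> -1882 -> -1884 -> 1884 -> 1890
  -1 -> 7 -> 63 -> 71 -> 69 -> -69 -> -63
  -5 -> 35 -> 315 -> 323 -> 321 -> -321 -> -315
  18 -> -126 -> -1134 -> -1126 -> -1128 -> 1128 -> 1134
  -43 -> 301 -> 2709 -> 2717 -> 2715 -> -2715 -> -2709

-2016; 1890; -63; -315; 1134; -2709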